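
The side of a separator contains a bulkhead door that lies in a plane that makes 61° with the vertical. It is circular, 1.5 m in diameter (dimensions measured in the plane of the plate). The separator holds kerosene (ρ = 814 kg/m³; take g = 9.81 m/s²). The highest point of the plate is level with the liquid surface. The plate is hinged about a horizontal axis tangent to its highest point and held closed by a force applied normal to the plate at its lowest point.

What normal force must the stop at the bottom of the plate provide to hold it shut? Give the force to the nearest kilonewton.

P ≈ 3 kN

γ = ρg = 814 × 9.81 / 1000 = 7.98534 kN/m³.
The plate makes 61° with the vertical, i.e. θ = 90° − 61° = 29° to the horizontal. Measuring y along the incline from the free-surface line, vertical depth h = y·sinθ with sinθ = 0.484810.
The centroid is at the centre, 0.75 m below the top of the plate, so y_c = 0.75 m and h_c = 0.75 × 0.484810 = 0.363608 m.
A = π(0.75)² = 1.76715 m².
Resultant F = γ·h_c·A = 7.98534 × 0.363608 × 1.76715 = 5.13098 kN.
I_c = πr⁴/4 = π × 0.75⁴/4 = 0.248505 m⁴.
Centre of pressure: y_p = y_c + I_c/(y_c·A) = 0.75 + 0.248505/(0.75 × 1.76715) = 0.75 + 0.1875 = 0.9375 m along the plane.
The resultant acts 0.75 + 0.1875 = 0.9375 m (along the plate) below the hinge at the top edge, so the moment about the hinge is M = F × 0.9375 = 5.13098 × 0.9375 = 4.81029 kN·m.
A normal force at the bottom, 1.5 m from the hinge, must supply this moment: P = 4.81029/1.5 = 3.20686 kN.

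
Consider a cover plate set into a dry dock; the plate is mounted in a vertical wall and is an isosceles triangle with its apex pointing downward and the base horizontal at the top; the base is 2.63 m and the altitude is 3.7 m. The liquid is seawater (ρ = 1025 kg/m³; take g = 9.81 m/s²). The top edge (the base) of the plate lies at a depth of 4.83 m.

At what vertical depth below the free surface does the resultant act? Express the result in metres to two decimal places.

γ = ρg = 1025 × 9.81 / 1000 = 10.05525 kN/m³.
With the apex down, the centroid sits h/3 = 3.7/3 = 1.23333 m below the base (the top edge), so the centroid depth is h_c = 4.83 + 1.23333 = 6.06333 m.
A = ½ × 2.63 × 3.7 = 4.8655 m².
Resultant F = γ·h_c·A = 10.05525 × 6.06333 × 4.8655 = 296.641 kN.
I_c = b·h³/36 = 2.63 × 3.7³/36 = 3.70048 m⁴.
Centre of pressure: y_p = y_c + I_c/(y_c·A) = 6.06333 + 3.70048/(6.06333 × 4.8655) = 6.06333 + 0.125435 = 6.18877 m along the plane.

h_p = 6.19 m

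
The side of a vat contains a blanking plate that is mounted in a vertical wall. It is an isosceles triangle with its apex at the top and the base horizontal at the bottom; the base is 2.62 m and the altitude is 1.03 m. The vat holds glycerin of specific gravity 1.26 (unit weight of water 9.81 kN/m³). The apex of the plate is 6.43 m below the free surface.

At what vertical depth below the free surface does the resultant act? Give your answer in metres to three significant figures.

h_p = 7.12 m

γ = 1.26 × 9.81 = 12.3606 kN/m³.
With the apex up, the centroid sits 2h/3 = 2 × 1.03/3 = 0.686667 m below the apex, so the centroid depth is h_c = 6.43 + 0.686667 = 7.11667 m.
A = ½ × 2.62 × 1.03 = 1.3493 m².
Resultant F = γ·h_c·A = 12.3606 × 7.11667 × 1.3493 = 118.693 kN.
I_c = b·h³/36 = 2.62 × 1.03³/36 = 0.0795262 m⁴.
Centre of pressure: y_p = y_c + I_c/(y_c·A) = 7.11667 + 0.0795262/(7.11667 × 1.3493) = 7.11667 + 0.0082818 = 7.12495 m along the plane.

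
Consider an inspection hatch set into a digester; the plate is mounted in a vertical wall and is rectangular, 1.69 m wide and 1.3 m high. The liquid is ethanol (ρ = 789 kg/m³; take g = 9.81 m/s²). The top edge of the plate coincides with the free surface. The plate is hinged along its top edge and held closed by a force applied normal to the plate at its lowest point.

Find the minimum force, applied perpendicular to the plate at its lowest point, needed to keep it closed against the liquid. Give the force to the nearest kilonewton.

P ≈ 7 kN

γ = ρg = 789 × 9.81 / 1000 = 7.74009 kN/m³.
The centroid lies 1.3/2 = 0.65 m below the top edge, so the centroid depth is h_c = 0.65 m.
A = 1.69 × 1.3 = 2.197 m².
Resultant F = γ·h_c·A = 7.74009 × 0.65 × 2.197 = 11.0532 kN.
I_c = b·h³/12 = 1.69 × 1.3³/12 = 0.309411 m⁴.
Centre of pressure: y_p = y_c + I_c/(y_c·A) = 0.65 + 0.309411/(0.65 × 2.197) = 0.65 + 0.216667 = 0.866667 m along the plane.
The resultant acts 0.65 + 0.216667 = 0.866667 m (along the plate) below the hinge at the top edge, so the moment about the hinge is M = F × 0.866667 = 11.0532 × 0.866667 = 9.57944 kN·m.
A normal force at the bottom, 1.3 m from the hinge, must supply this moment: P = 9.57944/1.3 = 7.3688 kN.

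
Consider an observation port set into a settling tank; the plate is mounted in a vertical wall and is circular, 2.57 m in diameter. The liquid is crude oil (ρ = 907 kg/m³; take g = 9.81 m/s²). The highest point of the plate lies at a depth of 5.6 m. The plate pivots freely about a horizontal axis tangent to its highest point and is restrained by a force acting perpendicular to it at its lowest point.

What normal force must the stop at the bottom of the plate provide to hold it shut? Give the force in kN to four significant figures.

P ≈ 166.3 kN

γ = ρg = 907 × 9.81 / 1000 = 8.89767 kN/m³.
The centroid is at the centre, 1.285 m below the top of the plate, so the centroid depth is h_c = 5.6 + 1.285 = 6.885 m.
A = π(1.285)² = 5.18748 m².
Resultant F = γ·h_c·A = 8.89767 × 6.885 × 5.18748 = 317.787 kN.
I_c = πr⁴/4 = π × 1.285⁴/4 = 2.14142 m⁴.
Centre of pressure: y_p = y_c + I_c/(y_c·A) = 6.885 + 2.14142/(6.885 × 5.18748) = 6.885 + 0.0599572 = 6.94496 m along the plane.
The resultant acts 1.285 + 0.0599572 = 1.34496 m (along the plate) below the hinge at the top edge, so the moment about the hinge is M = F × 1.34496 = 317.787 × 1.34496 = 427.411 kN·m.
A normal force at the bottom, 2.57 m from the hinge, must supply this moment: P = 427.411/2.57 = 166.308 kN.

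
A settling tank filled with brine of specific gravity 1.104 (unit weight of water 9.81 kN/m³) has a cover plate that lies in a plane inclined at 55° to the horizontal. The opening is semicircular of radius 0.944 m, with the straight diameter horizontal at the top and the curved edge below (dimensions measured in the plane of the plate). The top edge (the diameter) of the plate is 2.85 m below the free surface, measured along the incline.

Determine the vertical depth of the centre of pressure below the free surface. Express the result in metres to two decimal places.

γ = 1.104 × 9.81 = 10.83024 kN/m³.
Let θ = 55° be the plate's angle to the horizontal; measure y along the incline from where the plane meets the free surface. Vertical depth h = y·sinθ with sinθ = 0.819152.
The centroid of a semicircle lies 4r/(3π) = 0.400646 m from the diameter, here below the top edge, so y_c = 2.85 + 0.400646 = 3.25065 m and h_c = 3.25065 × 0.819152 = 2.66278 m.
A = πr²/2 = π × 0.944²/2 = 1.39979 m².
Resultant F = γ·h_c·A = 10.83024 × 2.66278 × 1.39979 = 40.3679 kN.
I_c = (π/8 − 8/(9π))·r⁴ = 0.109757 × 0.944⁴ = 0.0871606 m⁴.
Centre of pressure: y_p = y_c + I_c/(y_c·A) = 3.25065 + 0.0871606/(3.25065 × 1.39979) = 3.25065 + 0.0191552 = 3.26981 m along the plane.
Vertically, h_p = y_p·sinθ = 3.26981 × 0.819152 = 2.67847 m.

h_p = 2.68 m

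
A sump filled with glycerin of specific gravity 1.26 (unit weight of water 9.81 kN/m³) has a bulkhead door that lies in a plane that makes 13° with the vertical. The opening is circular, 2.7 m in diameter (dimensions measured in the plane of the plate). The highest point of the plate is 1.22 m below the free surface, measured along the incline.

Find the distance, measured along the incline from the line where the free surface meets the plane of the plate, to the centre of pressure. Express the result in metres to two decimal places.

y_p = 2.75 m

γ = 1.26 × 9.81 = 12.3606 kN/m³.
The plate makes 13° with the vertical, i.e. θ = 90° − 13° = 77° to the horizontal. Measuring y along the incline from the free-surface line, vertical depth h = y·sinθ with sinθ = 0.974370.
The centroid is at the centre, 1.35 m below the top of the plate, so y_c = 1.22 + 1.35 = 2.57 m and h_c = 2.57 × 0.974370 = 2.50413 m.
A = π(1.35)² = 5.72555 m².
Resultant F = γ·h_c·A = 12.3606 × 2.50413 × 5.72555 = 177.22 kN.
I_c = πr⁴/4 = π × 1.35⁴/4 = 2.6087 m⁴.
Centre of pressure: y_p = y_c + I_c/(y_c·A) = 2.57 + 2.6087/(2.57 × 5.72555) = 2.57 + 0.177286 = 2.74729 m along the plane.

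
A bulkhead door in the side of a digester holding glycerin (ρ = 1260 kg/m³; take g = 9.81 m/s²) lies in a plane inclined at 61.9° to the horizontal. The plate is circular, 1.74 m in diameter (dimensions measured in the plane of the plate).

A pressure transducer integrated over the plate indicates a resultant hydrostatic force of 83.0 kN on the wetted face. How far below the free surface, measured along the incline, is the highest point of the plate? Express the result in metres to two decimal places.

y_top ≈ 2.33 m

γ = ρg = 1260 × 9.81 / 1000 = 12.3606 kN/m³.
A = π(0.87)² = 2.37787 m².
From F = γ·h_c·A, the centroid depth is h_c = 83.0/(12.3606 × 2.37787) = 2.82391 m.
Let θ = 61.9° be the plate's angle to the horizontal; measure y along the incline from where the plane meets the free surface. Vertical depth h = y·sinθ with sinθ = 0.882127.
Along the incline, y_c = h_c/sinθ = 2.82391/0.882127 = 3.20125 m.
The centroid is at the centre, 0.87 m below the top of the plate, so the highest point sits at y_top = 3.20125 − 0.87 = 2.33125 m along the incline.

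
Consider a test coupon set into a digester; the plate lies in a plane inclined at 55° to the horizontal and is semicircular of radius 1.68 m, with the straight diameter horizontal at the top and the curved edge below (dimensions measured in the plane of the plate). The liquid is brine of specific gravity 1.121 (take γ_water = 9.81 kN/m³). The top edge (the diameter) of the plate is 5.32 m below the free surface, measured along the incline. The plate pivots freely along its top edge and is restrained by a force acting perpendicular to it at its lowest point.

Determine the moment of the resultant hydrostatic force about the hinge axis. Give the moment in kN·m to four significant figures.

M ≈ 179.7 kN·m

γ = 1.121 × 9.81 = 10.99701 kN/m³.
Let θ = 55° be the plate's angle to the horizontal; measure y along the incline from where the plane meets the free surface. Vertical depth h = y·sinθ with sinθ = 0.819152.
The centroid of a semicircle lies 4r/(3π) = 0.713014 m from the diameter, here below the top edge, so y_c = 5.32 + 0.713014 = 6.03301 m and h_c = 6.03301 × 0.819152 = 4.94195 m.
A = πr²/2 = π × 1.68²/2 = 4.43342 m².
Resultant F = γ·h_c·A = 10.99701 × 4.94195 × 4.43342 = 240.942 kN.
I_c = (π/8 − 8/(9π))·r⁴ = 0.109757 × 1.68⁴ = 0.874318 m⁴.
Centre of pressure: y_p = y_c + I_c/(y_c·A) = 6.03301 + 0.874318/(6.03301 × 4.43342) = 6.03301 + 0.0326886 = 6.0657 m along the plane.
The resultant acts 0.713014 + 0.0326886 = 0.745703 m (along the plate) below the hinge at the top edge, so the moment about the hinge is M = F × 0.745703 = 240.942 × 0.745703 = 179.671 kN·m.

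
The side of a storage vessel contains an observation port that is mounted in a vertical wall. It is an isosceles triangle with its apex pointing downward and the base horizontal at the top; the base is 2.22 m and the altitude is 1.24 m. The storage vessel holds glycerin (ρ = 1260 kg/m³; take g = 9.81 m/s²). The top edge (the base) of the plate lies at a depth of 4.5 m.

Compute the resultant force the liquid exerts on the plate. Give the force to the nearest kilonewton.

γ = ρg = 1260 × 9.81 / 1000 = 12.3606 kN/m³.
With the apex down, the centroid sits h/3 = 1.24/3 = 0.413333 m below the base (the top edge), so the centroid depth is h_c = 4.5 + 0.413333 = 4.91333 m.
A = ½ × 2.22 × 1.24 = 1.3764 m².
Resultant F = γ·h_c·A = 12.3606 × 4.91333 × 1.3764 = 83.5911 kN.

F ≈ 84 kN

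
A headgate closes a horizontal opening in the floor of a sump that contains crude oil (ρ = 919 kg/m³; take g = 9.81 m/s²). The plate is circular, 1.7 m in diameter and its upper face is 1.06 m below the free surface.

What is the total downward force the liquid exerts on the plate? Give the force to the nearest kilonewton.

γ = ρg = 919 × 9.81 / 1000 = 9.01539 kN/m³.
The plate is horizontal, so pressure is uniform at p = γ·h = 9.01539 × 1.06 = 9.55631 kN/m².
A = π(0.85)² = 2.2698 m².
F = p·A = 9.55631 × 2.2698 = 21.6909 kN.

F ≈ 22 kN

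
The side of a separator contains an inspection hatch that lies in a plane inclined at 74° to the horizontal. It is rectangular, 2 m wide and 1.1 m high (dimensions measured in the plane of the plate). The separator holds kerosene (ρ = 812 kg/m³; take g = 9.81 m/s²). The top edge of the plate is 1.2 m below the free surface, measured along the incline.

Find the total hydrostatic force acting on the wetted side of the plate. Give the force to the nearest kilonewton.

γ = ρg = 812 × 9.81 / 1000 = 7.96572 kN/m³.
Let θ = 74° be the plate's angle to the horizontal; measure y along the incline from where the plane meets the free surface. Vertical depth h = y·sinθ with sinθ = 0.961262.
The centroid lies 1.1/2 = 0.55 m below the top edge, so y_c = 1.2 + 0.55 = 1.75 m and h_c = 1.75 × 0.961262 = 1.68221 m.
A = 2 × 1.1 = 2.2 m².
Resultant F = γ·h_c·A = 7.96572 × 1.68221 × 2.2 = 29.48 kN.

F ≈ 29 kN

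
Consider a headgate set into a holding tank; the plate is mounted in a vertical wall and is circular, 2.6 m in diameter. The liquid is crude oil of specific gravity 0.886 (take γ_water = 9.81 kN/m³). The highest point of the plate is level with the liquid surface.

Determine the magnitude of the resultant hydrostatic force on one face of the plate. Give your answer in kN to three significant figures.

F ≈ 60.0 kN

γ = 0.886 × 9.81 = 8.69166 kN/m³.
The centroid is at the centre, 1.3 m below the top of the plate, so the centroid depth is h_c = 1.3 m.
A = π(1.3)² = 5.30929 m².
Resultant F = γ·h_c·A = 8.69166 × 1.3 × 5.30929 = 59.9905 kN.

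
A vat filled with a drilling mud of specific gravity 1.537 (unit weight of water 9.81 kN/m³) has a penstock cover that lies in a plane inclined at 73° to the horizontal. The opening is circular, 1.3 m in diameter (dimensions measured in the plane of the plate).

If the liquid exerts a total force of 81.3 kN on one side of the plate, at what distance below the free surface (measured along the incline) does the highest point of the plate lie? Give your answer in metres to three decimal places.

γ = 1.537 × 9.81 = 15.07797 kN/m³.
A = π(0.65)² = 1.32732 m².
From F = γ·h_c·A, the centroid depth is h_c = 81.3/(15.07797 × 1.32732) = 4.0623 m.
Let θ = 73° be the plate's angle to the horizontal; measure y along the incline from where the plane meets the free surface. Vertical depth h = y·sinθ with sinθ = 0.956305.
Along the incline, y_c = h_c/sinθ = 4.0623/0.956305 = 4.24791 m.
The centroid is at the centre, 0.65 m below the top of the plate, so the highest point sits at y_top = 4.24791 − 0.65 = 3.59791 m along the incline.

y_top ≈ 3.598 m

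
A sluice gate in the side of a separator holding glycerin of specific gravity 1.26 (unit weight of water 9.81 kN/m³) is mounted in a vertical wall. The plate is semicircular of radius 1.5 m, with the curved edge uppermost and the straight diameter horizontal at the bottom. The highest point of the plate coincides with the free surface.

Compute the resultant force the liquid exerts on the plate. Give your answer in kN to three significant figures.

F ≈ 37.7 kN

γ = 1.26 × 9.81 = 12.3606 kN/m³.
The centroid lies 4r/(3π) = 0.63662 m above the diameter, so r − 4r/(3π) = 1.5 − 0.63662 = 0.86338 m below the topmost point, so the centroid depth is h_c = 0.86338 m.
A = πr²/2 = π × 1.5²/2 = 3.53429 m².
Resultant F = γ·h_c·A = 12.3606 × 0.86338 × 3.53429 = 37.7176 kN.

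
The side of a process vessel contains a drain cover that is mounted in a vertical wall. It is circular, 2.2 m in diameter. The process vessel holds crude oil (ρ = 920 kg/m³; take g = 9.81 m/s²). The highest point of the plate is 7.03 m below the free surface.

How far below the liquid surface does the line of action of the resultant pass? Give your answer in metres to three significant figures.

γ = ρg = 920 × 9.81 / 1000 = 9.0252 kN/m³.
The centroid is at the centre, 1.1 m below the top of the plate, so the centroid depth is h_c = 7.03 + 1.1 = 8.13 m.
A = π(1.1)² = 3.80133 m².
Resultant F = γ·h_c·A = 9.0252 × 8.13 × 3.80133 = 278.922 kN.
I_c = πr⁴/4 = π × 1.1⁴/4 = 1.1499 m⁴.
Centre of pressure: y_p = y_c + I_c/(y_c·A) = 8.13 + 1.1499/(8.13 × 3.80133) = 8.13 + 0.0372078 = 8.16721 m along the plane.

h_p = 8.17 m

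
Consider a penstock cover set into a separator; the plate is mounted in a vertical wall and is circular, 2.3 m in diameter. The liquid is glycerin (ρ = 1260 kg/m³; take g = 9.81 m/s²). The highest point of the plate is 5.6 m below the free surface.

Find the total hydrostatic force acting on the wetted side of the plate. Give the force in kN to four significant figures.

γ = ρg = 1260 × 9.81 / 1000 = 12.3606 kN/m³.
The centroid is at the centre, 1.15 m below the top of the plate, so the centroid depth is h_c = 5.6 + 1.15 = 6.75 m.
A = π(1.15)² = 4.15476 m².
Resultant F = γ·h_c·A = 12.3606 × 6.75 × 4.15476 = 346.648 kN.

F ≈ 346.6 kN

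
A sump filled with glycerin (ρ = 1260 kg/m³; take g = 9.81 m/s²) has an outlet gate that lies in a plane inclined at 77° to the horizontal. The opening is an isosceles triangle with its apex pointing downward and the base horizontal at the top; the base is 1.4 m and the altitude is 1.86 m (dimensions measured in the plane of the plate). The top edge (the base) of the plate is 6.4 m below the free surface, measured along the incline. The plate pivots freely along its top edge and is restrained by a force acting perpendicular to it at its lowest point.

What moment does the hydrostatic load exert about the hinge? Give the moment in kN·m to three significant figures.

γ = ρg = 1260 × 9.81 / 1000 = 12.3606 kN/m³.
Let θ = 77° be the plate's angle to the horizontal; measure y along the incline from where the plane meets the free surface. Vertical depth h = y·sinθ with sinθ = 0.974370.
With the apex down, the centroid sits h/3 = 1.86/3 = 0.62 m below the base (the top edge), so y_c = 6.4 + 0.62 = 7.02 m and h_c = 7.02 × 0.974370 = 6.84008 m.
A = ½ × 1.4 × 1.86 = 1.302 m².
Resultant F = γ·h_c·A = 12.3606 × 6.84008 × 1.302 = 110.081 kN.
I_c = b·h³/36 = 1.4 × 1.86³/36 = 0.250244 m⁴.
Centre of pressure: y_p = y_c + I_c/(y_c·A) = 7.02 + 0.250244/(7.02 × 1.302) = 7.02 + 0.0273789 = 7.04738 m along the plane.
The resultant acts 0.62 + 0.0273789 = 0.647379 m (along the plate) below the hinge at the top edge, so the moment about the hinge is M = F × 0.647379 = 110.081 × 0.647379 = 71.2641 kN·m.

M ≈ 71.3 kN·m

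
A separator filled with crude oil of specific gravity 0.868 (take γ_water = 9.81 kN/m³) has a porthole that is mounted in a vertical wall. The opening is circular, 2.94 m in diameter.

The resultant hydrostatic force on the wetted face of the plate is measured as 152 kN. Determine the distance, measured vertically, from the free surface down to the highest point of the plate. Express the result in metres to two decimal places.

γ = 0.868 × 9.81 = 8.51508 kN/m³.
A = π(1.47)² = 6.78867 m².
From F = γ·h_c·A, the centroid depth is h_c = 152/(8.51508 × 6.78867) = 2.62948 m.
The centroid is at the centre, 1.47 m below the top of the plate, so the highest point sits at h_top = 2.62948 − 1.47 = 1.15948 m below the surface.

d_top ≈ 1.16 m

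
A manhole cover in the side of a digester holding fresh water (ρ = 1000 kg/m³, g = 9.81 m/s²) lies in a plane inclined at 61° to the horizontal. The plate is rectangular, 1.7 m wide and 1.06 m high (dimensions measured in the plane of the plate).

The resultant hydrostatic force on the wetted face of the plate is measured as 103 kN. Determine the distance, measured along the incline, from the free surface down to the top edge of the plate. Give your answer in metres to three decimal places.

γ = ρg = 1000 × 9.81 = 9810 N/m³ = 9.81 kN/m³.
A = 1.7 × 1.06 = 1.802 m².
From F = γ·h_c·A, the centroid depth is h_c = 103/(9.81 × 1.802) = 5.82658 m.
Let θ = 61° be the plate's angle to the horizontal; measure y along the incline from where the plane meets the free surface. Vertical depth h = y·sinθ with sinθ = 0.874620.
Along the incline, y_c = h_c/sinθ = 5.82658/0.874620 = 6.66184 m.
The centroid lies 1.06/2 = 0.53 m below the top edge, so the top edge sits at y_top = 6.66184 − 0.53 = 6.13184 m along the incline.

y_top ≈ 6.132 m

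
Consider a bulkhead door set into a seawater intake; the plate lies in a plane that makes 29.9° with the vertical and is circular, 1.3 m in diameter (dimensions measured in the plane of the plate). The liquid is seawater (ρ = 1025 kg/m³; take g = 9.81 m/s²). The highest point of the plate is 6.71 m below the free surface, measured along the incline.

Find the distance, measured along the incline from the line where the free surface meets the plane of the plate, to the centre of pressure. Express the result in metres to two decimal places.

γ = ρg = 1025 × 9.81 / 1000 = 10.05525 kN/m³.
The plate makes 29.9° with the vertical, i.e. θ = 90° − 29.9° = 60.1° to the horizontal. Measuring y along the incline from the free-surface line, vertical depth h = y·sinθ with sinθ = 0.866897.
The centroid is at the centre, 0.65 m below the top of the plate, so y_c = 6.71 + 0.65 = 7.36 m and h_c = 7.36 × 0.866897 = 6.38036 m.
A = π(0.65)² = 1.32732 m².
Resultant F = γ·h_c·A = 10.05525 × 6.38036 × 1.32732 = 85.1557 kN.
I_c = πr⁴/4 = π × 0.65⁴/4 = 0.140198 m⁴.
Centre of pressure: y_p = y_c + I_c/(y_c·A) = 7.36 + 0.140198/(7.36 × 1.32732) = 7.36 + 0.0143512 = 7.37435 m along the plane.

y_p = 7.37 m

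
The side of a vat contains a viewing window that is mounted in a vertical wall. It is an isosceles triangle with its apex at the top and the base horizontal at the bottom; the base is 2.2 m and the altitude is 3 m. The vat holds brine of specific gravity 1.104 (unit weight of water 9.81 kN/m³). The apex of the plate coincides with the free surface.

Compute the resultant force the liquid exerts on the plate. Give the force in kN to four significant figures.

γ = 1.104 × 9.81 = 10.83024 kN/m³.
With the apex up, the centroid sits 2h/3 = 2 × 3/3 = 2 m below the apex, so the centroid depth is h_c = 2 m.
A = ½ × 2.2 × 3 = 3.3 m².
Resultant F = γ·h_c·A = 10.83024 × 2 × 3.3 = 71.4796 kN.

F ≈ 71.48 kN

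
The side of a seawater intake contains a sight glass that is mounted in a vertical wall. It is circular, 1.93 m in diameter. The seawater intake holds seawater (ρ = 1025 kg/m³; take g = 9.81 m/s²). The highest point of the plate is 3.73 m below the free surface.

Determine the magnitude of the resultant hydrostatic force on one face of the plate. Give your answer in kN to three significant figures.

F ≈ 138 kN

γ = ρg = 1025 × 9.81 / 1000 = 10.05525 kN/m³.
The centroid is at the centre, 0.965 m below the top of the plate, so the centroid depth is h_c = 3.73 + 0.965 = 4.695 m.
A = π(0.965)² = 2.92553 m².
Resultant F = γ·h_c·A = 10.05525 × 4.695 × 2.92553 = 138.113 kN.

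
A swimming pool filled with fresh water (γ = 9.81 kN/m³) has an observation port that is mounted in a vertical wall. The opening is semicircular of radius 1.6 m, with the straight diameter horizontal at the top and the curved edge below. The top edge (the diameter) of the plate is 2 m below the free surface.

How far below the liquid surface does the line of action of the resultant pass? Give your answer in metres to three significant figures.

h_p = 2.75 m

γ = 9.81 kN/m³.
The centroid of a semicircle lies 4r/(3π) = 0.679061 m from the diameter, here below the top edge, so the centroid depth is h_c = 2 + 0.679061 = 2.67906 m.
A = πr²/2 = π × 1.6²/2 = 4.02124 m².
Resultant F = γ·h_c·A = 9.81 × 2.67906 × 4.02124 = 105.685 kN.
I_c = (π/8 − 8/(9π))·r⁴ = 0.109757 × 1.6⁴ = 0.719303 m⁴.
Centre of pressure: y_p = y_c + I_c/(y_c·A) = 2.67906 + 0.719303/(2.67906 × 4.02124) = 2.67906 + 0.0667682 = 2.74583 m along the plane.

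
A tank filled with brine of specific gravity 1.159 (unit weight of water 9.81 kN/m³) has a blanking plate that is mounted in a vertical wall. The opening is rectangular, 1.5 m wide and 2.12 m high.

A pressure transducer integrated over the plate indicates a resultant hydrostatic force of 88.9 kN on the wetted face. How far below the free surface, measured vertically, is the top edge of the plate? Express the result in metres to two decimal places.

γ = 1.159 × 9.81 = 11.36979 kN/m³.
A = 1.5 × 2.12 = 3.18 m².
From F = γ·h_c·A, the centroid depth is h_c = 88.9/(11.36979 × 3.18) = 2.45879 m.
The centroid lies 2.12/2 = 1.06 m below the top edge, so the top edge sits at h_top = 2.45879 − 1.06 = 1.39879 m below the surface.

d_top ≈ 1.40 m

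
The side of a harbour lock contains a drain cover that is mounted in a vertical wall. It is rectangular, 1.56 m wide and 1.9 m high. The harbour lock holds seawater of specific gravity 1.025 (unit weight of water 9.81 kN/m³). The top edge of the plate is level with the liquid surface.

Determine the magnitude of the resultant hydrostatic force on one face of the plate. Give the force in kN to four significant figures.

F ≈ 28.31 kN

γ = 1.025 × 9.81 = 10.05525 kN/m³.
The centroid lies 1.9/2 = 0.95 m below the top edge, so the centroid depth is h_c = 0.95 m.
A = 1.56 × 1.9 = 2.964 m².
Resultant F = γ·h_c·A = 10.05525 × 0.95 × 2.964 = 28.3136 kN.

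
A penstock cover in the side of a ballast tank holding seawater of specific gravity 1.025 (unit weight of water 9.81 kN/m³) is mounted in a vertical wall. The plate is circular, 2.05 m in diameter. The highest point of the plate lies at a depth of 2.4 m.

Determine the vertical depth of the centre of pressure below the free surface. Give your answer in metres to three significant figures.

γ = 1.025 × 9.81 = 10.05525 kN/m³.
The centroid is at the centre, 1.025 m below the top of the plate, so the centroid depth is h_c = 2.4 + 1.025 = 3.425 m.
A = π(1.025)² = 3.30064 m².
Resultant F = γ·h_c·A = 10.05525 × 3.425 × 3.30064 = 113.672 kN.
I_c = πr⁴/4 = π × 1.025⁴/4 = 0.866933 m⁴.
Centre of pressure: y_p = y_c + I_c/(y_c·A) = 3.425 + 0.866933/(3.425 × 3.30064) = 3.425 + 0.0766879 = 3.50169 m along the plane.

h_p = 3.50 m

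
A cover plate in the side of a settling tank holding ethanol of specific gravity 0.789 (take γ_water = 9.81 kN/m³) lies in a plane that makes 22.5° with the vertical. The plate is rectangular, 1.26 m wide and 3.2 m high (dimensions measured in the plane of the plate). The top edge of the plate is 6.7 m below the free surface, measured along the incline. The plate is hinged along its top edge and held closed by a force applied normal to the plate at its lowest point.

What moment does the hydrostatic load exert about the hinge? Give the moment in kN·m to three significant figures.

M ≈ 407 kN·m

γ = 0.789 × 9.81 = 7.74009 kN/m³.
The plate makes 22.5° with the vertical, i.e. θ = 90° − 22.5° = 67.5° to the horizontal. Measuring y along the incline from the free-surface line, vertical depth h = y·sinθ with sinθ = 0.923880.
The centroid lies 3.2/2 = 1.6 m below the top edge, so y_c = 6.7 + 1.6 = 8.3 m and h_c = 8.3 × 0.923880 = 7.6682 m.
A = 1.26 × 3.2 = 4.032 m².
Resultant F = γ·h_c·A = 7.74009 × 7.6682 × 4.032 = 239.31 kN.
I_c = b·h³/12 = 1.26 × 3.2³/12 = 3.44064 m⁴.
Centre of pressure: y_p = y_c + I_c/(y_c·A) = 8.3 + 3.44064/(8.3 × 4.032) = 8.3 + 0.102811 = 8.40281 m along the plane.
The resultant acts 1.6 + 0.102811 = 1.70281 m (along the plate) below the hinge at the top edge, so the moment about the hinge is M = F × 1.70281 = 239.31 × 1.70281 = 407.499 kN·m.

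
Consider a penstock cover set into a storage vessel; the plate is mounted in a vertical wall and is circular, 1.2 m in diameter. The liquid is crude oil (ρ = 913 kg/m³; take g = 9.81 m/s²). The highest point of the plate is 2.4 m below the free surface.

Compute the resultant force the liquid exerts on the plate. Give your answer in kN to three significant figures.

γ = ρg = 913 × 9.81 / 1000 = 8.95653 kN/m³.
The centroid is at the centre, 0.6 m below the top of the plate, so the centroid depth is h_c = 2.4 + 0.6 = 3 m.
A = π(0.6)² = 1.13097 m².
Resultant F = γ·h_c·A = 8.95653 × 3 × 1.13097 = 30.3887 kN.

F ≈ 30.4 kN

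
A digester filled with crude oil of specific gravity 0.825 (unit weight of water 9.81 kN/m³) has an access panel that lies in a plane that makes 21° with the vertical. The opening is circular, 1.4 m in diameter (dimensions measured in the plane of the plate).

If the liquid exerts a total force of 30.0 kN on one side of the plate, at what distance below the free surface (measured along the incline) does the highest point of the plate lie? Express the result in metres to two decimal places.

y_top ≈ 1.88 m

γ = 0.825 × 9.81 = 8.09325 kN/m³.
A = π(0.7)² = 1.53938 m².
From F = γ·h_c·A, the centroid depth is h_c = 30.0/(8.09325 × 1.53938) = 2.40798 m.
The plate makes 21° with the vertical, i.e. θ = 90° − 21° = 69° to the horizontal. Measuring y along the incline from the free-surface line, vertical depth h = y·sinθ with sinθ = 0.933580.
Along the incline, y_c = h_c/sinθ = 2.40798/0.933580 = 2.5793 m.
The centroid is at the centre, 0.7 m below the top of the plate, so the highest point sits at y_top = 2.5793 − 0.7 = 1.8793 m along the incline.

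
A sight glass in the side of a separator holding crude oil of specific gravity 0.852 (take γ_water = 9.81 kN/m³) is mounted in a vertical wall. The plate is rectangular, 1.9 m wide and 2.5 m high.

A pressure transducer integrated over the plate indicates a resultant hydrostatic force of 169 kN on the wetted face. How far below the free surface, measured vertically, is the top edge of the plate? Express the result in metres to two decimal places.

d_top ≈ 3.01 m

γ = 0.852 × 9.81 = 8.35812 kN/m³.
A = 1.9 × 2.5 = 4.75 m².
From F = γ·h_c·A, the centroid depth is h_c = 169/(8.35812 × 4.75) = 4.25681 m.
The centroid lies 2.5/2 = 1.25 m below the top edge, so the top edge sits at h_top = 4.25681 − 1.25 = 3.00681 m below the surface.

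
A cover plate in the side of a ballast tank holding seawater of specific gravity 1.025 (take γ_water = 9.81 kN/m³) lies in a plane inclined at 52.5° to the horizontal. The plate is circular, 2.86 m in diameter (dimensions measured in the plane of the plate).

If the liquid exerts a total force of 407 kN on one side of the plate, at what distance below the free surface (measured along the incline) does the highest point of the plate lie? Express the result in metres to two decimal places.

y_top ≈ 6.51 m

γ = 1.025 × 9.81 = 10.05525 kN/m³.
A = π(1.43)² = 6.42424 m².
From F = γ·h_c·A, the centroid depth is h_c = 407/(10.05525 × 6.42424) = 6.30057 m.
Let θ = 52.5° be the plate's angle to the horizontal; measure y along the incline from where the plane meets the free surface. Vertical depth h = y·sinθ with sinθ = 0.793353.
Along the incline, y_c = h_c/sinθ = 6.30057/0.793353 = 7.9417 m.
The centroid is at the centre, 1.43 m below the top of the plate, so the highest point sits at y_top = 7.9417 − 1.43 = 6.5117 m along the incline.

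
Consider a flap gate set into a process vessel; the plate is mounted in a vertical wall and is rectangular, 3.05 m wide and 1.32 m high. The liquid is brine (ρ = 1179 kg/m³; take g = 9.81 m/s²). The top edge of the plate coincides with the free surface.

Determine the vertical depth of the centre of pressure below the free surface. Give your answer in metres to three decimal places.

h_p = 0.880 m

γ = ρg = 1179 × 9.81 / 1000 = 11.56599 kN/m³.
The centroid lies 1.32/2 = 0.66 m below the top edge, so the centroid depth is h_c = 0.66 m.
A = 3.05 × 1.32 = 4.026 m².
Resultant F = γ·h_c·A = 11.56599 × 0.66 × 4.026 = 30.7327 kN.
I_c = b·h³/12 = 3.05 × 1.32³/12 = 0.584575 m⁴.
Centre of pressure: y_p = y_c + I_c/(y_c·A) = 0.66 + 0.584575/(0.66 × 4.026) = 0.66 + 0.22 = 0.88 m along the plane.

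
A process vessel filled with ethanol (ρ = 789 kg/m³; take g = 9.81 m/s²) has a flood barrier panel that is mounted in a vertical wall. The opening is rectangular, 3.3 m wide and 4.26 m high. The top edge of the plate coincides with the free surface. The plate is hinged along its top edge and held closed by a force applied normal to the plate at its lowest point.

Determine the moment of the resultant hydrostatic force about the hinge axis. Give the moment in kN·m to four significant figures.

γ = ρg = 789 × 9.81 / 1000 = 7.74009 kN/m³.
The centroid lies 4.26/2 = 2.13 m below the top edge, so the centroid depth is h_c = 2.13 m.
A = 3.3 × 4.26 = 14.058 m².
Resultant F = γ·h_c·A = 7.74009 × 2.13 × 14.058 = 231.766 kN.
I_c = b·h³/12 = 3.3 × 4.26³/12 = 21.2599 m⁴.
Centre of pressure: y_p = y_c + I_c/(y_c·A) = 2.13 + 21.2599/(2.13 × 14.058) = 2.13 + 0.71 = 2.84 m along the plane.
The resultant acts 2.13 + 0.71 = 2.84 m (along the plate) below the hinge at the top edge, so the moment about the hinge is M = F × 2.84 = 231.766 × 2.84 = 658.215 kN·m.

M ≈ 658.2 kN·m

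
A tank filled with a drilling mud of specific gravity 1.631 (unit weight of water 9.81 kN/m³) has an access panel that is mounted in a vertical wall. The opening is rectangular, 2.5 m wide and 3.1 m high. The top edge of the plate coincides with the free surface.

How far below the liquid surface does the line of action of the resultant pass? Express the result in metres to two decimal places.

h_p = 2.07 m

γ = 1.631 × 9.81 = 16.00011 kN/m³.
The centroid lies 3.1/2 = 1.55 m below the top edge, so the centroid depth is h_c = 1.55 m.
A = 2.5 × 3.1 = 7.75 m².
Resultant F = γ·h_c·A = 16.00011 × 1.55 × 7.75 = 192.201 kN.
I_c = b·h³/12 = 2.5 × 3.1³/12 = 6.20646 m⁴.
Centre of pressure: y_p = y_c + I_c/(y_c·A) = 1.55 + 6.20646/(1.55 × 7.75) = 1.55 + 0.516667 = 2.06667 m along the plane.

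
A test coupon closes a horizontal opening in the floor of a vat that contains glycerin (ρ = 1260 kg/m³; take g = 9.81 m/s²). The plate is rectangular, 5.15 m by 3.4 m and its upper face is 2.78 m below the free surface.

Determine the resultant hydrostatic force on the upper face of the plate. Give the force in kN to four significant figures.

γ = ρg = 1260 × 9.81 / 1000 = 12.3606 kN/m³.
The plate is horizontal, so pressure is uniform at p = γ·h = 12.3606 × 2.78 = 34.3625 kN/m².
A = 5.15 × 3.4 = 17.51 m².
F = p·A = 34.3625 × 17.51 = 601.687 kN.

F ≈ 601.7 kN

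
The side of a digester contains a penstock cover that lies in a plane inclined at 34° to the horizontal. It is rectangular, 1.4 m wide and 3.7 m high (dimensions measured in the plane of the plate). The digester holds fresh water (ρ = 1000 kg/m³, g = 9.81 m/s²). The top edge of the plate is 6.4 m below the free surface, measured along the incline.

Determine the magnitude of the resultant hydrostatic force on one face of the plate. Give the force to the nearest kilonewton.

F ≈ 234 kN

γ = ρg = 1000 × 9.81 = 9810 N/m³ = 9.81 kN/m³.
Let θ = 34° be the plate's angle to the horizontal; measure y along the incline from where the plane meets the free surface. Vertical depth h = y·sinθ with sinθ = 0.559193.
The centroid lies 3.7/2 = 1.85 m below the top edge, so y_c = 6.4 + 1.85 = 8.25 m and h_c = 8.25 × 0.559193 = 4.61334 m.
A = 1.4 × 3.7 = 5.18 m².
Resultant F = γ·h_c·A = 9.81 × 4.61334 × 5.18 = 234.431 kN.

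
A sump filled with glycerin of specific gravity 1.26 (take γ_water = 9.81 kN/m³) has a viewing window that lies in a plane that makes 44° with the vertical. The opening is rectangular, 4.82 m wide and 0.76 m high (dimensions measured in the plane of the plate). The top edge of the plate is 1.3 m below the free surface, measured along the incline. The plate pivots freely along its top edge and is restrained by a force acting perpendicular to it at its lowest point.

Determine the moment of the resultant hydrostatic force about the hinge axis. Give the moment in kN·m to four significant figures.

γ = 1.26 × 9.81 = 12.3606 kN/m³.
The plate makes 44° with the vertical, i.e. θ = 90° − 44° = 46° to the horizontal. Measuring y along the incline from the free-surface line, vertical depth h = y·sinθ with sinθ = 0.719340.
The centroid lies 0.76/2 = 0.38 m below the top edge, so y_c = 1.3 + 0.38 = 1.68 m and h_c = 1.68 × 0.719340 = 1.20849 m.
A = 4.82 × 0.76 = 3.6632 m².
Resultant F = γ·h_c·A = 12.3606 × 1.20849 × 3.6632 = 54.7196 kN.
I_c = b·h³/12 = 4.82 × 0.76³/12 = 0.176322 m⁴.
Centre of pressure: y_p = y_c + I_c/(y_c·A) = 1.68 + 0.176322/(1.68 × 3.6632) = 1.68 + 0.0286508 = 1.70865 m along the plane.
The resultant acts 0.38 + 0.0286508 = 0.408651 m (along the plate) below the hinge at the top edge, so the moment about the hinge is M = F × 0.408651 = 54.7196 × 0.408651 = 22.3612 kN·m.

M ≈ 22.36 kN·m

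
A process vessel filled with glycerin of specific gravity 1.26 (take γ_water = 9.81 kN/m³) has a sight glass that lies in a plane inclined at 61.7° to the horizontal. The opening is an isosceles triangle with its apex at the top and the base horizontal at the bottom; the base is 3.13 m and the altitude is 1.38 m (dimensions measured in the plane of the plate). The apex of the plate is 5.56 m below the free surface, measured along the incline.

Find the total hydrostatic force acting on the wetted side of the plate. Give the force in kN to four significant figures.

F ≈ 152.3 kN

γ = 1.26 × 9.81 = 12.3606 kN/m³.
Let θ = 61.7° be the plate's angle to the horizontal; measure y along the incline from where the plane meets the free surface. Vertical depth h = y·sinθ with sinθ = 0.880477.
With the apex up, the centroid sits 2h/3 = 2 × 1.38/3 = 0.92 m below the apex, so y_c = 5.56 + 0.92 = 6.48 m and h_c = 6.48 × 0.880477 = 5.70549 m.
A = ½ × 3.13 × 1.38 = 2.1597 m².
Resultant F = γ·h_c·A = 12.3606 × 5.70549 × 2.1597 = 152.309 kN.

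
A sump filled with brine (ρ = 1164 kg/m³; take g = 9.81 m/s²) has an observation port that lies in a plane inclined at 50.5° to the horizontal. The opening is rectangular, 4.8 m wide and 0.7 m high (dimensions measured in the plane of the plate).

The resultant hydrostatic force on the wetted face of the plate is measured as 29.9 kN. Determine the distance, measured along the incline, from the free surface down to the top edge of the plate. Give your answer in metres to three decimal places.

γ = ρg = 1164 × 9.81 / 1000 = 11.41884 kN/m³.
A = 4.8 × 0.7 = 3.36 m².
From F = γ·h_c·A, the centroid depth is h_c = 29.9/(11.41884 × 3.36) = 0.779309 m.
Let θ = 50.5° be the plate's angle to the horizontal; measure y along the incline from where the plane meets the free surface. Vertical depth h = y·sinθ with sinθ = 0.771625.
Along the incline, y_c = h_c/sinθ = 0.779309/0.771625 = 1.00996 m.
The centroid lies 0.7/2 = 0.35 m below the top edge, so the top edge sits at y_top = 1.00996 − 0.35 = 0.65996 m along the incline.

y_top ≈ 0.660 m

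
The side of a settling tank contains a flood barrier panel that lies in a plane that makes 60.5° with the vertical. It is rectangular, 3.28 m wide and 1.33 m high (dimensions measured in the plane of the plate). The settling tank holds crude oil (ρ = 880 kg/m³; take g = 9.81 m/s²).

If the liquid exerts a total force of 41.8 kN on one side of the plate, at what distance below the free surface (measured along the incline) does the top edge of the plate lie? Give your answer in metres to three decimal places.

γ = ρg = 880 × 9.81 / 1000 = 8.6328 kN/m³.
A = 3.28 × 1.33 = 4.3624 m².
From F = γ·h_c·A, the centroid depth is h_c = 41.8/(8.6328 × 4.3624) = 1.10994 m.
The plate makes 60.5° with the vertical, i.e. θ = 90° − 60.5° = 29.5° to the horizontal. Measuring y along the incline from the free-surface line, vertical depth h = y·sinθ with sinθ = 0.492424.
Along the incline, y_c = h_c/sinθ = 1.10994/0.492424 = 2.25403 m.
The centroid lies 1.33/2 = 0.665 m below the top edge, so the top edge sits at y_top = 2.25403 − 0.665 = 1.58903 m along the incline.

y_top ≈ 1.589 m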